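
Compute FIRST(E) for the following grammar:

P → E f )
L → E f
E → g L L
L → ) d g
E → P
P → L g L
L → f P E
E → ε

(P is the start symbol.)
To compute FIRST(E), examine every production with E on the left-hand side, reading each right-hand side left to right until a non-nullable symbol is reached.

FIRST sets of the other non-terminals involved (by the same procedure, iterated to a fixed point):
  FIRST(P) = { ')', 'f', 'g' }

From E → g L L:
  - g is a terminal: add 'g' and stop
From E → P:
  - P is a non-terminal: add FIRST(P) \ {ε} = { ')', 'f', 'g' }
    P is not nullable, so stop
From E → ε:
  - ε-production, so ε ∈ FIRST(E)

Collecting: FIRST(E) = { ')', 'f', 'g', ε }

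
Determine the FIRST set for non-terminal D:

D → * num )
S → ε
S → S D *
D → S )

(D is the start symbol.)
{ ')', '*' }

FIRST sets of the other non-terminals involved (by the same procedure, iterated to a fixed point):
  FIRST(S) = { ')', '*', ε }

From D → * num ):
  - '*' is a terminal: add '*' and stop
From D → S ):
  - S is a non-terminal: add FIRST(S) \ {ε} = { ')', '*' }
    S is nullable, so continue to the next symbol
  - ')' is a terminal: add ')' and stop

Collecting: FIRST(D) = { ')', '*' }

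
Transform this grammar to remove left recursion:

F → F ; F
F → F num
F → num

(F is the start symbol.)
F → num F'
F' → ; F F'
F' → num F'
F' → ε

F is directly left-recursive. The standard transformation for
  A → A α₁ | ... | A α_m | β₁ | ... | β_n
is
  A  → β₁ A' | ... | β_n A'
  A' → α₁ A' | ... | α_m A' | ε

F → num becomes F → num F'
F → F ; F becomes F' → ; F F'
F → F num becomes F' → num F'
Add F' → ε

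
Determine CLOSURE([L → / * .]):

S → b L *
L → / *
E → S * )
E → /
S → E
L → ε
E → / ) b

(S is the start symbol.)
{ [L → / * .] }

Start with: [L → / * .]
The dot is at the end, so nothing is added.

CLOSURE = { [L → / * .] }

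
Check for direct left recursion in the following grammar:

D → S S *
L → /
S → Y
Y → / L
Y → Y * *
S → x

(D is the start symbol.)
Direct left recursion occurs when N → N α for some non-terminal N (the right-hand side begins with the left-hand side itself).

D → S S *: starts with S
L → /: starts with '/'
S → Y: starts with Y
Y → / L: starts with '/'
Y → Y * *: LEFT RECURSIVE (starts with Y)
S → x: starts with x

The grammar has direct left recursion on: Y.

Answer: Yes, Y is left-recursive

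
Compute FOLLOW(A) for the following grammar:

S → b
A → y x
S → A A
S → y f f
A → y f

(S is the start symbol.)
In S → A A: A is followed by A, add FIRST(A) \ {ε} = { 'y' }
In S → A A: A is at the end, add FOLLOW(S)

The FOLLOW sets referred to above (computed the same way, to a fixed point):
  FOLLOW(S) = { $ }

Taking the union: FOLLOW(A) = { $, 'y' }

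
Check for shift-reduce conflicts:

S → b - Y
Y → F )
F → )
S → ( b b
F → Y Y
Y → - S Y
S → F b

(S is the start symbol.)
Yes — I10: [S → b - Y .] vs [F → . )]; I11: [F → Y Y .] vs [F → . )]; I15: [Y → - S Y .] vs [F → . )]

Augment with S' → S and build the canonical LR(0) collection (I0 = CLOSURE({[S' → . S]}), then GOTO on every symbol after a dot until no new states appear). It has 18 states:
  I0: { [F → . )], [F → . Y Y], [S → . ( b b], [S → . F b], [S → . b - Y], [S' → . S], [Y → . - S Y], [Y → . F )] }  — shift
  I1: { [S → ( . b b] }  — shift
  I2: { [F → ) .] }  — reduce
  I3: { [F → . )], [F → . Y Y], [S → . ( b b], [S → . F b], [S → . b - Y], [Y → - . S Y], [Y → . - S Y], [Y → . F )] }  — shift
  I4: { [S → F . b], [Y → F . )] }  — shift
  I5: { [S' → S .] }  — accept
  I6: { [F → . )], [F → . Y Y], [F → Y . Y], [Y → . - S Y], [Y → . F )] }  — shift
  I7: { [S → b . - Y] }  — shift
  I8: { [F → . )], [F → . Y Y], [S → b - . Y], [Y → . - S Y], [Y → . F )] }  — shift
  I9: { [Y → F . )] }  — shift
  I10: { [F → . )], [F → . Y Y], [F → Y . Y], [S → b - Y .], [Y → . - S Y], [Y → . F )] }  — shift, reduce
  I11: { [F → . )], [F → . Y Y], [F → Y . Y], [F → Y Y .], [Y → . - S Y], [Y → . F )] }  — shift, reduce
  I12: { [Y → F ) .] }  — reduce
  I13: { [S → F b .] }  — reduce
  I14: { [F → . )], [F → . Y Y], [Y → - S . Y], [Y → . - S Y], [Y → . F )] }  — shift
  I15: { [F → . )], [F → . Y Y], [F → Y . Y], [Y → - S Y .], [Y → . - S Y], [Y → . F )] }  — shift, reduce
  I16: { [S → ( b . b] }  — shift
  I17: { [S → ( b b .] }  — reduce

I10 contains reduce item [S → b - Y .] and shift items [F → . )], [Y → . - S Y] — shift-reduce conflict.
I11 contains reduce item [F → Y Y .] and shift items [F → . )], [Y → . - S Y] — shift-reduce conflict.
I15 contains reduce item [Y → - S Y .] and shift items [F → . )], [Y → . - S Y] — shift-reduce conflict.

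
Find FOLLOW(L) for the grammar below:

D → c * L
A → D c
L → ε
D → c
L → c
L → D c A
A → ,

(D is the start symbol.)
{ $, 'c' }

In D → c * L: L is at the end, add FOLLOW(D)

The FOLLOW sets referred to above (computed the same way, to a fixed point):
  FOLLOW(D) = { $, 'c' }

Taking the union: FOLLOW(L) = { $, 'c' }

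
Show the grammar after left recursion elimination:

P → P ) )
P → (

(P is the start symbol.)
P → ( P'
P' → ) ) P'
P' → ε

P is directly left-recursive. The standard transformation for
  A → A α₁ | ... | A α_m | β₁ | ... | β_n
is
  A  → β₁ A' | ... | β_n A'
  A' → α₁ A' | ... | α_m A' | ε

P → ( becomes P → ( P'
P → P ) ) becomes P' → ) ) P'
Add P' → ε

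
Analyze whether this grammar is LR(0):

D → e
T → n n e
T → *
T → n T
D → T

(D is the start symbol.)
Yes, the grammar is LR(0)

Augment with D' → D and build the canonical LR(0) collection (I0 = CLOSURE({[D' → . D]}), then GOTO on every symbol after a dot until no new states appear). It has 9 states:
  I0: { [D → . T], [D → . e], [D' → . D], [T → . *], [T → . n T], [T → . n n e] }  — shift
  I1: { [T → * .] }  — reduce
  I2: { [D' → D .] }  — accept
  I3: { [D → T .] }  — reduce
  I4: { [D → e .] }  — reduce
  I5: { [T → . *], [T → . n T], [T → . n n e], [T → n . T], [T → n . n e] }  — shift
  I6: { [T → n T .] }  — reduce
  I7: { [T → . *], [T → . n T], [T → . n n e], [T → n . T], [T → n . n e], [T → n n . e] }  — shift
  I8: { [T → n n e .] }  — reduce

Every state is either a pure shift/goto state or contains exactly one complete item and nothing to shift — no conflicts. The grammar is LR(0).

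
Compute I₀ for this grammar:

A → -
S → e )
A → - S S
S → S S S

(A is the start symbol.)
{ [A → . - S S], [A → . -], [A' → . A] }

First, augment the grammar with A' → A
I₀ = CLOSURE({ [A' → . A] }):
  [A' → . A] has the dot before A: add [A → . -], [A → . - S S]
No further items can be added.

I₀ = { [A → . - S S], [A → . -], [A' → . A] }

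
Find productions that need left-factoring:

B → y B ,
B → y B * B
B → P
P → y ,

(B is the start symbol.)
Left-factoring is needed when two productions for the same non-terminal
share a common prefix on the right-hand side.

Productions for B:
  B → y B ,
  B → y B * B
  B → P

Found common prefix 'y B' in productions for B

Answer: Yes, B has productions with common prefix 'y B'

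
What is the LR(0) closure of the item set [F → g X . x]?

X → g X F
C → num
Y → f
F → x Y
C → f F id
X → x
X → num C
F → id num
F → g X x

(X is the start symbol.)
To compute CLOSURE, for each item [A → α.Bβ] where B is a non-terminal, add [B → .γ] for all productions B → γ; repeat for the newly added items until nothing changes.

Start with: [F → g X . x]
The dot precedes the terminal x, so nothing is added.

CLOSURE = { [F → g X . x] }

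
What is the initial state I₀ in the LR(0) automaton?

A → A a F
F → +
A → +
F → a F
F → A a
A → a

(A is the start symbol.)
{ [A → . +], [A → . A a F], [A → . a], [A' → . A] }

First, augment the grammar with A' → A
I₀ = CLOSURE({ [A' → . A] }):
  [A' → . A] has the dot before A: add [A → . A a F], [A → . +], [A → . a]
No further items can be added.

I₀ = { [A → . +], [A → . A a F], [A → . a], [A' → . A] }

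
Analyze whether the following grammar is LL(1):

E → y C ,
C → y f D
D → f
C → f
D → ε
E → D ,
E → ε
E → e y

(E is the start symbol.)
A grammar is LL(1) if for each non-terminal N with multiple productions, the predict sets of those productions are pairwise disjoint, where PREDICT(N → α) = (FIRST(α) \ {ε}) ∪ (FOLLOW(N) if α ⇒* ε).

Relevant sets:
  FIRST(D) = { 'f', ε }
  FOLLOW(E) = { $ }
  FOLLOW(D) = { ',' }

For E:
  PREDICT(E → y C ',') = { 'y' }
  PREDICT(E → D ',') = { ',', 'f' }
  PREDICT(E → ε) = { $ }
  PREDICT(E → e y) = { 'e' }
For C:
  PREDICT(C → y f D) = { 'y' }
  PREDICT(C → f) = { 'f' }
For D:
  PREDICT(D → f) = { 'f' }
  PREDICT(D → ε) = { ',' }

All predict sets are disjoint. The grammar IS LL(1).

Answer: Yes, the grammar is LL(1).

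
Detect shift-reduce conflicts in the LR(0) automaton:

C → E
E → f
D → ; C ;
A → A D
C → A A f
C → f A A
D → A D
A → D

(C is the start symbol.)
A shift-reduce conflict occurs when an LR(0) state has both:
  - a complete (reduce) item [A → α .] (dot at the end), and
  - a shift item [B → β . c γ] (dot before a terminal).

Augment with C' → C and build the canonical LR(0) collection (I0 = CLOSURE({[C' → . C]}), then GOTO on every symbol after a dot until no new states appear). It has 15 states:
  I0: { [A → . A D], [A → . D], [C → . A A f], [C → . E], [C → . f A A], [C' → . C], [D → . ; C ;], [D → . A D], [E → . f] }  — shift
  I1: { [A → . A D], [A → . D], [C → . A A f], [C → . E], [C → . f A A], [D → . ; C ;], [D → . A D], [D → ; . C ;], [E → . f] }  — shift
  I2: { [A → . A D], [A → . D], [A → A . D], [C → A . A f], [D → . ; C ;], [D → . A D], [D → A . D] }  — shift
  I3: { [C' → C .] }  — accept
  I4: { [A → D .] }  — reduce
  I5: { [C → E .] }  — reduce
  I6: { [A → . A D], [A → . D], [C → f . A A], [D → . ; C ;], [D → . A D], [E → f .] }  — shift, reduce
  I7: { [A → . A D], [A → . D], [A → A . D], [C → f A . A], [D → . ; C ;], [D → . A D], [D → A . D] }  — shift
  I8: { [A → . A D], [A → . D], [A → A . D], [C → f A A .], [D → . ; C ;], [D → . A D], [D → A . D] }  — shift, reduce
  I9: { [A → A D .], [A → D .], [D → A D .] }  — 3 reduces
  I10: { [A → . A D], [A → . D], [A → A . D], [D → . ; C ;], [D → . A D], [D → A . D] }  — shift
  I11: { [A → . A D], [A → . D], [A → A . D], [C → A A . f], [D → . ; C ;], [D → . A D], [D → A . D] }  — shift
  I12: { [C → A A f .] }  — reduce
  I13: { [D → ; C . ;] }  — shift
  I14: { [D → ; C ; .] }  — reduce

I6 contains reduce item [E → f .] and shift item [D → . ; C ;] — shift-reduce conflict.
I8 contains reduce item [C → f A A .] and shift item [D → . ; C ;] — shift-reduce conflict.

Answer: Yes — I6: [E → f .] vs [D → . ; C ;]; I8: [C → f A A .] vs [D → . ; C ;]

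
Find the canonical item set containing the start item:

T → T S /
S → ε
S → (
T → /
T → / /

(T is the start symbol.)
First, augment the grammar with T' → T
I₀ = CLOSURE({ [T' → . T] }):
  [T' → . T] has the dot before T: add [T → . T S /], [T → . /], [T → . / /]
No further items can be added.

I₀ = { [T → . / /], [T → . /], [T → . T S /], [T' → . T] }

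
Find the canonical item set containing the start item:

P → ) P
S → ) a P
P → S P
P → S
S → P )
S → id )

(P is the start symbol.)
First, augment the grammar with P' → P
I₀ = CLOSURE({ [P' → . P] }):
  [P' → . P] has the dot before P: add [P → . ) P], [P → . S P], [P → . S]
  [P → . S P] has the dot before S: add [S → . ) a P], [S → . P )], [S → . id )]
No further items can be added.

I₀ = { [P → . ) P], [P → . S P], [P → . S], [P' → . P], [S → . ) a P], [S → . P )], [S → . id )] }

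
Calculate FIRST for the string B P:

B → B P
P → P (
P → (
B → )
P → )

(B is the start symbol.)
FIRST sets of the non-terminals involved (from the grammar, by fixed-point iteration):
  FIRST(B) = { ')' }

To compute FIRST(B P), process the symbols left to right:
Symbol B is a non-terminal. Add FIRST(B) \ {ε} = { ')' }
B is not nullable (ε ∉ FIRST(B)), so stop here.
FIRST(B P) = { ')' }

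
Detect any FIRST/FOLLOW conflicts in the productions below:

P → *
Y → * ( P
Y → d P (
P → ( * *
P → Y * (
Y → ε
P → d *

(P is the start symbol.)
Yes. Y → '*' '(' P with FOLLOW(Y) on { '*' }

Nullable non-terminals: Y.

Y: nullable alternative(s) Y → ε; FOLLOW(Y) = { '*' }
  Y → * ( P: FIRST \ {ε} = { '*' } — overlaps FOLLOW(Y) on { '*' }: CONFLICT
  Y → d P (: FIRST \ {ε} = { 'd' } — disjoint from FOLLOW(Y)
  Y → ε: FIRST \ {ε} = { } — this is the only nullable alternative, skip

P has no nullable alternative, so no FIRST/FOLLOW check is needed there.

So the grammar has 1 FIRST/FOLLOW conflict (marked CONFLICT above).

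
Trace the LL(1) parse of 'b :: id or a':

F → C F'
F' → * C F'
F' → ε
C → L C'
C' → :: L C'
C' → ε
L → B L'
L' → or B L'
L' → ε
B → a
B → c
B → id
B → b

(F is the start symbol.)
LL(1) parsing maintains a stack (initially the start symbol over $) and the input. At each step: if the stack top is a terminal, match it against the current input token; if it is a non-terminal N, replace it with the RHS of M[N, lookahead] (the unique production whose predict set contains the lookahead).

Stack is shown with the top on the left.

Stack            Input           Action
---------------------------------------
F $              b :: id or a $  output F → C F'
C F' $           b :: id or a $  output C → L C'
L C' F' $        b :: id or a $  output L → B L'
B L' C' F' $     b :: id or a $  output B → b
b L' C' F' $     b :: id or a $  match 'b'
L' C' F' $       :: id or a $    output L' → ε
C' F' $          :: id or a $    output C' → :: L C'
:: L C' F' $     :: id or a $    match '::'
L C' F' $        id or a $       output L → B L'
B L' C' F' $     id or a $       output B → id
id L' C' F' $    id or a $       match 'id'
L' C' F' $       or a $          output L' → or B L'
or B L' C' F' $  or a $          match 'or'
B L' C' F' $     a $             output B → a
a L' C' F' $     a $             match 'a'
L' C' F' $       $               output L' → ε
C' F' $          $               output C' → ε
F' $             $               output F' → ε
$                $               accept

The string is accepted.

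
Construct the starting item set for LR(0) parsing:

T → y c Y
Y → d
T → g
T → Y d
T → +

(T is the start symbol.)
{ [T → . +], [T → . Y d], [T → . g], [T → . y c Y], [T' → . T], [Y → . d] }

First, augment the grammar with T' → T
I₀ = CLOSURE({ [T' → . T] }):
  [T' → . T] has the dot before T: add [T → . y c Y], [T → . g], [T → . Y d], [T → . +]
  [T → . Y d] has the dot before Y: add [Y → . d]
No further items can be added.

I₀ = { [T → . +], [T → . Y d], [T → . g], [T → . y c Y], [T' → . T], [Y → . d] }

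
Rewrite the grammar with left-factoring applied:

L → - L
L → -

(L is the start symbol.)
Left-factoring transforms A → αβ₁ | αβ₂ into A → αA' and A' → β₁ | β₂
(α is the longest common prefix among the alternatives). Repeat until
no nonterminal has two alternatives with a common prefix.

Round 1: L has alternatives sharing prefix '-'. Introduce L': L → - L'
  Add: L' → L
  Add: L' → ε

No remaining common prefixes — done.

Resulting grammar:
L → - L'
L' → L
L' → ε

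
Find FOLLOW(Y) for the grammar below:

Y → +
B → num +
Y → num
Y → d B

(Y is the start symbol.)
{ $ }

To compute FOLLOW(Y), find every occurrence of Y on a right-hand side N → α Y β: add FIRST(β) \ {ε}, and if β is empty or nullable also add FOLLOW(N). Iterate to a fixed point.

Y is the start symbol, so $ ∈ FOLLOW(Y).
Y does not occur on any right-hand side.

Taking the union: FOLLOW(Y) = { $ }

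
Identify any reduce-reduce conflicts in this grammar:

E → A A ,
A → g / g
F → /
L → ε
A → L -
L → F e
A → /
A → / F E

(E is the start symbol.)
A reduce-reduce conflict occurs when an LR(0) state has two complete items [A → α .] and [B → β .] — both call for a reduction, and with no lookahead the parser cannot choose between them.

Augment with E' → E and build the canonical LR(0) collection (I0 = CLOSURE({[E' → . E]}), then GOTO on every symbol after a dot until no new states appear). It has 16 states:
  I0: { [A → . / F E], [A → . /], [A → . L -], [A → . g / g], [E → . A A ,], [E' → . E], [F → . /], [L → . F e], [L → .] }  — shift, reduce
  I1: { [A → / . F E], [A → / .], [F → . /], [F → / .] }  — shift, 2 reduces
  I2: { [A → . / F E], [A → . /], [A → . L -], [A → . g / g], [E → A . A ,], [F → . /], [L → . F e], [L → .] }  — shift, reduce
  I3: { [E' → E .] }  — accept
  I4: { [L → F . e] }  — shift
  I5: { [A → L . -] }  — shift
  I6: { [A → g . / g] }  — shift
  I7: { [A → g / . g] }  — shift
  I8: { [A → g / g .] }  — reduce
  I9: { [A → L - .] }  — reduce
  I10: { [L → F e .] }  — reduce
  I11: { [E → A A . ,] }  — shift
  I12: { [E → A A , .] }  — reduce
  I13: { [F → / .] }  — reduce
  I14: { [A → . / F E], [A → . /], [A → . L -], [A → . g / g], [A → / F . E], [E → . A A ,], [F → . /], [L → . F e], [L → .] }  — shift, reduce
  I15: { [A → / F E .] }  — reduce

I1 contains complete items [A → / .], [F → / .] — reduce-reduce conflict.

Answer: Yes — I1: [A → / .] vs [F → / .]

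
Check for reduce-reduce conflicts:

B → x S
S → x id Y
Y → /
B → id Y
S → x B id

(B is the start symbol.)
Augment with B' → B and build the canonical LR(0) collection (I0 = CLOSURE({[B' → . B]}), then GOTO on every symbol after a dot until no new states appear). It has 12 states:
  I0: { [B → . id Y], [B → . x S], [B' → . B] }  — shift
  I1: { [B' → B .] }  — accept
  I2: { [B → id . Y], [Y → . /] }  — shift
  I3: { [B → x . S], [S → . x B id], [S → . x id Y] }  — shift
  I4: { [B → x S .] }  — reduce
  I5: { [B → . id Y], [B → . x S], [S → x . B id], [S → x . id Y] }  — shift
  I6: { [S → x B . id] }  — shift
  I7: { [B → id . Y], [S → x id . Y], [Y → . /] }  — shift
  I8: { [Y → / .] }  — reduce
  I9: { [B → id Y .], [S → x id Y .] }  — 2 reduces
  I10: { [S → x B id .] }  — reduce
  I11: { [B → id Y .] }  — reduce

I9 contains complete items [B → id Y .], [S → x id Y .] — reduce-reduce conflict.

Answer: Yes — I9: [B → id Y .] vs [S → x id Y .]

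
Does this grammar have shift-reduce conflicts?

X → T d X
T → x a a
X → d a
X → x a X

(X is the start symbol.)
No shift-reduce conflicts

Augment with X' → X and build the canonical LR(0) collection (I0 = CLOSURE({[X' → . X]}), then GOTO on every symbol after a dot until no new states appear). It has 11 states:
  I0: { [T → . x a a], [X → . T d X], [X → . d a], [X → . x a X], [X' → . X] }  — shift
  I1: { [X → T . d X] }  — shift
  I2: { [X' → X .] }  — accept
  I3: { [X → d . a] }  — shift
  I4: { [T → x . a a], [X → x . a X] }  — shift
  I5: { [T → . x a a], [T → x a . a], [X → . T d X], [X → . d a], [X → . x a X], [X → x a . X] }  — shift
  I6: { [X → x a X .] }  — reduce
  I7: { [T → x a a .] }  — reduce
  I8: { [X → d a .] }  — reduce
  I9: { [T → . x a a], [X → . T d X], [X → . d a], [X → . x a X], [X → T d . X] }  — shift
  I10: { [X → T d X .] }  — reduce

No state contains both a complete item and a shift item.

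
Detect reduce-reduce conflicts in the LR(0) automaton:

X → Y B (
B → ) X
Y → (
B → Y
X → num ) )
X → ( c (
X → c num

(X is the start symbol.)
No reduce-reduce conflicts

A reduce-reduce conflict occurs when an LR(0) state has two complete items [A → α .] and [B → β .] — both call for a reduction, and with no lookahead the parser cannot choose between them.

Augment with X' → X and build the canonical LR(0) collection (I0 = CLOSURE({[X' → . X]}), then GOTO on every symbol after a dot until no new states appear). It has 17 states:
  I0: { [X → . ( c (], [X → . Y B (], [X → . c num], [X → . num ) )], [X' → . X], [Y → . (] }  — shift
  I1: { [X → ( . c (], [Y → ( .] }  — shift, reduce
  I2: { [X' → X .] }  — accept
  I3: { [B → . ) X], [B → . Y], [X → Y . B (], [Y → . (] }  — shift
  I4: { [X → c . num] }  — shift
  I5: { [X → num . ) )] }  — shift
  I6: { [X → num ) . )] }  — shift
  I7: { [X → num ) ) .] }  — reduce
  I8: { [X → c num .] }  — reduce
  I9: { [Y → ( .] }  — reduce
  I10: { [B → ) . X], [X → . ( c (], [X → . Y B (], [X → . c num], [X → . num ) )], [Y → . (] }  — shift
  I11: { [X → Y B . (] }  — shift
  I12: { [B → Y .] }  — reduce
  I13: { [X → Y B ( .] }  — reduce
  I14: { [B → ) X .] }  — reduce
  I15: { [X → ( c . (] }  — shift
  I16: { [X → ( c ( .] }  — reduce

No state contains more than one complete item.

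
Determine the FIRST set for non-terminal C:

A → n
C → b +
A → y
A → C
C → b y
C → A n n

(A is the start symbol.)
{ 'b', 'n', 'y' }

FIRST sets of the other non-terminals involved (by the same procedure, iterated to a fixed point):
  FIRST(A) = { 'b', 'n', 'y' }

From C → b +:
  - b is a terminal: add 'b' and stop
From C → b y:
  - b is a terminal: add 'b' and stop
From C → A n n:
  - A is a non-terminal: add FIRST(A) \ {ε} = { 'b', 'n', 'y' }
    A is not nullable, so stop

Collecting: FIRST(C) = { 'b', 'n', 'y' }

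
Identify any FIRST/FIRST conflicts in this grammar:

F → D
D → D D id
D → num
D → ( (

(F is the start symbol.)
A FIRST/FIRST conflict occurs when two productions N → α and N → β for the same non-terminal have FIRST(α) ∩ FIRST(β) ≠ ∅ (with ε ∈ FIRST of a nullable right-hand side, so two nullable alternatives also conflict).

FIRST sets of the non-terminals at (or reachable through a nullable prefix from) the front of some alternative:
  FIRST(D) = { '(', 'num' }

Productions for D:
  D → D D id: FIRST = { '(', 'num' }
  D → num: FIRST = { 'num' }
  D → ( (: FIRST = { '(' }
F has only one production, so no FIRST/FIRST conflict is possible there.

Conflict for D: D → D D id and D → num
  Overlap: { 'num' }
Conflict for D: D → D D id and D → ( (
  Overlap: { '(' }

Answer: Yes. D → D D id / D → num on { 'num' }; D → D D id / D → '(' '(' on { '(' }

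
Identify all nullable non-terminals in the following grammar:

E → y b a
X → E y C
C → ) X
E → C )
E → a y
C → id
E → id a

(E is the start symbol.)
There are no ε-productions, so no non-terminal can derive ε.
No non-terminals are nullable.

Answer: None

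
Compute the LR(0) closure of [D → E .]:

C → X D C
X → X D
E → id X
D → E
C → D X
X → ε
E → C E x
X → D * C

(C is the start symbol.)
Start with: [D → E .]
The dot is at the end, so nothing is added.

CLOSURE = { [D → E .] }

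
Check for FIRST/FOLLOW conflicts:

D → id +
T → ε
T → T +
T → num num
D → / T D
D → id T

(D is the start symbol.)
A FIRST/FOLLOW conflict occurs when a non-terminal N has a nullable alternative N → β (β ⇒* ε) and another alternative N → α with FIRST(α) ∩ FOLLOW(N) ≠ ∅: on such a lookahead the parser cannot decide between expanding α and letting N vanish via β.

Nullable non-terminals: T.
FIRST sets used below: FIRST(T) = { '+', 'num', ε }

T: nullable alternative(s) T → ε; FOLLOW(T) = { $, '+', '/', 'id' }
  T → ε: FIRST \ {ε} = { } — this is the only nullable alternative, skip
  T → T +: FIRST \ {ε} = { '+', 'num' } — overlaps FOLLOW(T) on { '+' }: CONFLICT
  T → num num: FIRST \ {ε} = { 'num' } — disjoint from FOLLOW(T)

D has no nullable alternative, so no FIRST/FOLLOW check is needed there.

So the grammar has 1 FIRST/FOLLOW conflict (marked CONFLICT above).

Answer: Yes. T → T '+' with FOLLOW(T) on { '+' }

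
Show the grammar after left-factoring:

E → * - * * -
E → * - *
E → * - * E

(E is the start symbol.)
E → * - * E'
E' → * -
E' → ε
E' → E

Left-factoring transforms A → αβ₁ | αβ₂ into A → αA' and A' → β₁ | β₂
(α is the longest common prefix among the alternatives). Repeat until
no nonterminal has two alternatives with a common prefix.

Round 1: E has alternatives sharing prefix '* - *'. Introduce E': E → * - * E'
  Add: E' → * -
  Add: E' → ε
  Add: E' → E

No remaining common prefixes — done.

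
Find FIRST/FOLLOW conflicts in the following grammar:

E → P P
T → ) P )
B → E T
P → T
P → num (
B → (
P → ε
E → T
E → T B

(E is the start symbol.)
A FIRST/FOLLOW conflict occurs when a non-terminal N has a nullable alternative N → β (β ⇒* ε) and another alternative N → α with FIRST(α) ∩ FOLLOW(N) ≠ ∅: on such a lookahead the parser cannot decide between expanding α and letting N vanish via β.

Nullable non-terminals: E, P.
FIRST sets used below: FIRST(P) = { ')', 'num', ε }, FIRST(T) = { ')' }

E: nullable alternative(s) E → P P; FOLLOW(E) = { $, ')' }
  E → P P: FIRST \ {ε} = { ')', 'num' } — this is the only nullable alternative, skip
  E → T: FIRST \ {ε} = { ')' } — overlaps FOLLOW(E) on { ')' }: CONFLICT
  E → T B: FIRST \ {ε} = { ')' } — overlaps FOLLOW(E) on { ')' }: CONFLICT

P: nullable alternative(s) P → ε; FOLLOW(P) = { $, ')', 'num' }
  P → T: FIRST \ {ε} = { ')' } — overlaps FOLLOW(P) on { ')' }: CONFLICT
  P → num (: FIRST \ {ε} = { 'num' } — overlaps FOLLOW(P) on { 'num' }: CONFLICT
  P → ε: FIRST \ {ε} = { } — this is the only nullable alternative, skip

B, T have no nullable alternative, so no FIRST/FOLLOW check is needed there.

So the grammar has 4 FIRST/FOLLOW conflicts (marked CONFLICT above).

Answer: Yes. E → T with FOLLOW(E) on { ')' }; E → T B with FOLLOW(E) on { ')' }; P → T with FOLLOW(P) on { ')' }; P → num '(' with FOLLOW(P) on { 'num' }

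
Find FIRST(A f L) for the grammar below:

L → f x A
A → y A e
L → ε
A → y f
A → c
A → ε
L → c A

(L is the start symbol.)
FIRST sets of the non-terminals involved (from the grammar, by fixed-point iteration):
  FIRST(A) = { 'c', 'y', ε }

To compute FIRST(A f L), process the symbols left to right:
Symbol A is a non-terminal. Add FIRST(A) \ {ε} = { 'c', 'y' }
A is nullable (ε ∈ FIRST(A)), continue to the next symbol.
Symbol f is a terminal. Add 'f' and stop.
FIRST(A f L) = { 'c', 'f', 'y' }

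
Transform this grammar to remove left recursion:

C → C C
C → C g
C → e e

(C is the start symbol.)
C → e e C'
C' → C C'
C' → g C'
C' → ε

C is directly left-recursive. The standard transformation for
  A → A α₁ | ... | A α_m | β₁ | ... | β_n
is
  A  → β₁ A' | ... | β_n A'
  A' → α₁ A' | ... | α_m A' | ε

C → e e becomes C → e e C'
C → C C becomes C' → C C'
C → C g becomes C' → g C'
Add C' → ε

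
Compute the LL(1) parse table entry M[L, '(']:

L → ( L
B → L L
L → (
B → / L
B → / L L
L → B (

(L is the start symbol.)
To find M[L, '('], we find productions for L where '(' is in the predict set (PREDICT(N → α) = (FIRST(α) \ {ε}) ∪ (FOLLOW(N) if α ⇒* ε)).

Relevant sets:
  FIRST(B) = { '(', '/' }

L → ( L: PREDICT = { '(' }
  '(' is in predict set, so this production goes in M[L, '(']
L → (: PREDICT = { '(' }
  '(' is in predict set, so this production goes in M[L, '(']
L → B (: PREDICT = { '(', '/' }
  '(' is in predict set, so this production goes in M[L, '(']

M[L, '('] = L → ( L, L → (, L → B (  (a multiply-defined cell — the grammar is not LL(1))

Answer: L → ( L, L → (, L → B (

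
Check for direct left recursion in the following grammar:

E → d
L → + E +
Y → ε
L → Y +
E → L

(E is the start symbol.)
No direct left recursion

E → d: starts with d
L → + E +: starts with '+'
Y → ε: starts with ε
L → Y +: starts with Y
E → L: starts with L

No direct left recursion found.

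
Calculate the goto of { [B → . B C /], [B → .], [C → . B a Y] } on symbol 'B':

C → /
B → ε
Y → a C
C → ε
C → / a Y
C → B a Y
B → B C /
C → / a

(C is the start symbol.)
GOTO(I, 'B') = CLOSURE({ [A → αX.β] : [A → α.Xβ] ∈ I, X = 'B' })

Items with dot before 'B', with the dot advanced:
  [B → . B C /] → [B → B . C /]
  [C → . B a Y] → [C → B . a Y]
Closure of the advanced items:
  [B → B . C /] has the dot before C: add [C → . /], [C → .], [C → . / a Y], [C → . B a Y], [C → . / a]
  [C → . B a Y] has the dot before B: add [B → .], [B → . B C /]

GOTO = { [B → . B C /], [B → .], [B → B . C /], [C → . / a Y], [C → . / a], [C → . /], [C → . B a Y], [C → .], [C → B . a Y] }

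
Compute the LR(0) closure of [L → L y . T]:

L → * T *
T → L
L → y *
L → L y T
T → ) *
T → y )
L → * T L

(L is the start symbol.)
{ [L → . * T *], [L → . * T L], [L → . L y T], [L → . y *], [L → L y . T], [T → . ) *], [T → . L], [T → . y )] }

Start with: [L → L y . T]
  [L → L y . T] has the dot before T: add [T → . L], [T → . ) *], [T → . y )]
  [T → . L] has the dot before L: add [L → . * T *], [L → . y *], [L → . L y T], [L → . * T L]
No further items can be added.

CLOSURE = { [L → . * T *], [L → . * T L], [L → . L y T], [L → . y *], [L → L y . T], [T → . ) *], [T → . L], [T → . y )] }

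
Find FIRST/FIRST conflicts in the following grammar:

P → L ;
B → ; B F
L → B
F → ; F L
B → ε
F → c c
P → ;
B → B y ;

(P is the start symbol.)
Yes. P → L ';' / P → ';' on { ';' }; B → ';' B F / B → B y ';' on { ';' }

A FIRST/FIRST conflict occurs when two productions N → α and N → β for the same non-terminal have FIRST(α) ∩ FIRST(β) ≠ ∅ (with ε ∈ FIRST of a nullable right-hand side, so two nullable alternatives also conflict).

FIRST sets of the non-terminals at (or reachable through a nullable prefix from) the front of some alternative:
  FIRST(L) = { ';', 'y', ε }
  FIRST(B) = { ';', 'y', ε }

Productions for P:
  P → L ;: FIRST = { ';', 'y' }
  P → ;: FIRST = { ';' }
Productions for B:
  B → ; B F: FIRST = { ';' }
  B → ε: FIRST = { ε }
  B → B y ;: FIRST = { ';', 'y' }
Productions for F:
  F → ; F L: FIRST = { ';' }
  F → c c: FIRST = { 'c' }
L has only one production, so no FIRST/FIRST conflict is possible there.

Conflict for P: P → L ; and P → ;
  Overlap: { ';' }
Conflict for B: B → ; B F and B → B y ;
  Overlap: { ';' }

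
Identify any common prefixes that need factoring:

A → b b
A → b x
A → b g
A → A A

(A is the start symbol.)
Yes, A has productions with common prefix 'b'

Left-factoring is needed when two productions for the same non-terminal
share a common prefix on the right-hand side.

Productions for A:
  A → b b
  A → b x
  A → b g
  A → A A

Found common prefix 'b' in productions for A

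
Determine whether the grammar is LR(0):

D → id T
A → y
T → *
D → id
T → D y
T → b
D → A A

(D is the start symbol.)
No. Shift-reduce conflict between [D → id .] and [A → . y]

A grammar is LR(0) if no state in the canonical LR(0) collection has:
  - both a shift item (dot before a terminal) and a complete item (shift-reduce conflict), or
  - two or more complete items (reduce-reduce conflict; the accept item [D' → D .] counts as a complete item here).

Augment with D' → D and build the canonical LR(0) collection (I0 = CLOSURE({[D' → . D]}), then GOTO on every symbol after a dot until no new states appear). It has 11 states:
  I0: { [A → . y], [D → . A A], [D → . id T], [D → . id], [D' → . D] }  — shift
  I1: { [A → . y], [D → A . A] }  — shift
  I2: { [D' → D .] }  — accept
  I3: { [A → . y], [D → . A A], [D → . id T], [D → . id], [D → id . T], [D → id .], [T → . *], [T → . D y], [T → . b] }  — shift, reduce
  I4: { [A → y .] }  — reduce
  I5: { [T → * .] }  — reduce
  I6: { [T → D . y] }  — shift
  I7: { [D → id T .] }  — reduce
  I8: { [T → b .] }  — reduce
  I9: { [T → D y .] }  — reduce
  I10: { [D → A A .] }  — reduce

Conflict in state I3:
  Shift-reduce conflict between [D → id .] and [A → . y]
So the grammar is NOT LR(0).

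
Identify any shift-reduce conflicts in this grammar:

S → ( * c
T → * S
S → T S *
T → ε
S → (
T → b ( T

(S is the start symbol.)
Yes — I0: [T → .] vs [S → . (]; I1: [S → ( .] vs [S → ( . * c]; I2: [T → .] vs [S → . (]; I4: [T → .] vs [S → . (]; I6: [T → .] vs [T → . * S]

Augment with S' → S and build the canonical LR(0) collection (I0 = CLOSURE({[S' → . S]}), then GOTO on every symbol after a dot until no new states appear). It has 13 states:
  I0: { [S → . ( * c], [S → . (], [S → . T S *], [S' → . S], [T → . * S], [T → . b ( T], [T → .] }  — shift, reduce
  I1: { [S → ( . * c], [S → ( .] }  — shift, reduce
  I2: { [S → . ( * c], [S → . (], [S → . T S *], [T → * . S], [T → . * S], [T → . b ( T], [T → .] }  — shift, reduce
  I3: { [S' → S .] }  — accept
  I4: { [S → . ( * c], [S → . (], [S → . T S *], [S → T . S *], [T → . * S], [T → . b ( T], [T → .] }  — shift, reduce
  I5: { [T → b . ( T] }  — shift
  I6: { [T → . * S], [T → . b ( T], [T → .], [T → b ( . T] }  — shift, reduce
  I7: { [T → b ( T .] }  — reduce
  I8: { [S → T S . *] }  — shift
  I9: { [S → T S * .] }  — reduce
  I10: { [T → * S .] }  — reduce
  I11: { [S → ( * . c] }  — shift
  I12: { [S → ( * c .] }  — reduce

I0 contains reduce item [T → .] and shift items [S → . (], [S → . ( * c], [T → . * S], [T → . b ( T] — shift-reduce conflict.
I1 contains reduce item [S → ( .] and shift item [S → ( . * c] — shift-reduce conflict.
I2 contains reduce item [T → .] and shift items [S → . (], [S → . ( * c], [T → . * S], [T → . b ( T] — shift-reduce conflict.
I4 contains reduce item [T → .] and shift items [S → . (], [S → . ( * c], [T → . * S], [T → . b ( T] — shift-reduce conflict.
I6 contains reduce item [T → .] and shift items [T → . * S], [T → . b ( T] — shift-reduce conflict.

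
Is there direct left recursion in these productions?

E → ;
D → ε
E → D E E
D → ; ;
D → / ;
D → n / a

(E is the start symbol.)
No direct left recursion

E → ;: starts with ';'
D → ε: starts with ε
E → D E E: starts with D
D → ; ;: starts with ';'
D → / ;: starts with '/'
D → n / a: starts with n

No direct left recursion found.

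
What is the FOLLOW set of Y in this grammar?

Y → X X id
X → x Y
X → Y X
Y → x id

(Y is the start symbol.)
To compute FOLLOW(Y), find every occurrence of Y on a right-hand side N → α Y β: add FIRST(β) \ {ε}, and if β is empty or nullable also add FOLLOW(N). Iterate to a fixed point.

Y is the start symbol, so $ ∈ FOLLOW(Y).
In X → x Y: Y is at the end, add FOLLOW(X)
In X → Y X: Y is followed by X, add FIRST(X) \ {ε} = { 'x' }

The FOLLOW sets referred to above (computed the same way, to a fixed point):
  FOLLOW(X) = { 'id', 'x' }

Taking the union: FOLLOW(Y) = { $, 'id', 'x' }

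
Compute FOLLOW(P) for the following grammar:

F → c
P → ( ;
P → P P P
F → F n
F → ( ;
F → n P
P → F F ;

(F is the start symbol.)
In P → P P P: P is followed by P P, add FIRST(P P) \ {ε} = { '(', 'c', 'n' }
In P → P P P: P is followed by P, add FIRST(P) \ {ε} = { '(', 'c', 'n' }
In P → P P P: P is at the end; this adds FOLLOW(P) to itself — nothing new
In F → n P: P is at the end, add FOLLOW(F)

The FOLLOW sets referred to above (computed the same way, to a fixed point):
  FOLLOW(F) = { $, '(', ';', 'c', 'n' }

Taking the union: FOLLOW(P) = { $, '(', ';', 'c', 'n' }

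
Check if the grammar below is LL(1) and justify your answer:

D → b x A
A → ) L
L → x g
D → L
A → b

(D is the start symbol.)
A grammar is LL(1) if for each non-terminal N with multiple productions, the predict sets of those productions are pairwise disjoint, where PREDICT(N → α) = (FIRST(α) \ {ε}) ∪ (FOLLOW(N) if α ⇒* ε).

Relevant sets:
  FIRST(L) = { 'x' }

For D:
  PREDICT(D → b x A) = { 'b' }
  PREDICT(D → L) = { 'x' }
For A:
  PREDICT(A → ')' L) = { ')' }
  PREDICT(A → b) = { 'b' }
L has a single production, so nothing to check there.

All predict sets are disjoint. The grammar IS LL(1).

Answer: Yes, the grammar is LL(1).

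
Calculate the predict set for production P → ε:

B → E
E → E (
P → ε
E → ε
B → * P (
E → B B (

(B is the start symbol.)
{ '(' }

PREDICT(P → ε) = (FIRST(RHS) \ {ε}) ∪ (FOLLOW(P) if ε ∈ FIRST(RHS), i.e. RHS ⇒* ε)
The right-hand side is ε (FIRST(ε) = { ε }), so the predict set is FOLLOW(P) = { '(' }
PREDICT(P → ε) = { '(' }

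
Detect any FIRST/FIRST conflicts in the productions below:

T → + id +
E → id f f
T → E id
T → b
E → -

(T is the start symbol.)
No FIRST/FIRST conflicts.

FIRST sets of the non-terminals at (or reachable through a nullable prefix from) the front of some alternative:
  FIRST(E) = { '-', 'id' }

Productions for T:
  T → + id +: FIRST = { '+' }
  T → E id: FIRST = { '-', 'id' }
  T → b: FIRST = { 'b' }
Productions for E:
  E → id f f: FIRST = { 'id' }
  E → -: FIRST = { '-' }

All alternatives of each non-terminal have pairwise disjoint FIRST sets.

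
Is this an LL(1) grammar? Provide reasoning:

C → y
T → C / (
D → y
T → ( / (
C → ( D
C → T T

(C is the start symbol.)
Relevant sets:
  FIRST(T) = { '(', 'y' }
  FIRST(C) = { '(', 'y' }

For C:
  PREDICT(C → y) = { 'y' }
  PREDICT(C → '(' D) = { '(' }
  PREDICT(C → T T) = { '(', 'y' }
For T:
  PREDICT(T → C '/' '(') = { '(', 'y' }
  PREDICT(T → '(' '/' '(') = { '(' }
D has a single production, so nothing to check there.

Conflict found: Predict set conflict for C: { 'y' }
The grammar is NOT LL(1).

Answer: No. Predict set conflict for C: { 'y' }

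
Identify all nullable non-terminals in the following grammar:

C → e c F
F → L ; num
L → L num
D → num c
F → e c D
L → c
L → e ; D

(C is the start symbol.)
None

There are no ε-productions, so no non-terminal can derive ε.
No non-terminals are nullable.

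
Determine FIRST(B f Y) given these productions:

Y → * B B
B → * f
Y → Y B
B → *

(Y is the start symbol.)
FIRST sets of the non-terminals involved (from the grammar, by fixed-point iteration):
  FIRST(B) = { '*' }

To compute FIRST(B f Y), process the symbols left to right:
Symbol B is a non-terminal. Add FIRST(B) \ {ε} = { '*' }
B is not nullable (ε ∉ FIRST(B)), so stop here.
FIRST(B f Y) = { '*' }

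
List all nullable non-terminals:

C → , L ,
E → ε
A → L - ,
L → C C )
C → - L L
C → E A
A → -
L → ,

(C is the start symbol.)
{ 'E' }

A non-terminal is nullable if it can derive ε (the empty string): either it has an ε-production, or it has a production whose right-hand side consists entirely of nullable non-terminals.

ε-productions: E → ε
So E is immediately nullable.
No further non-terminal can be added: every production for the remaining non-terminals contains a terminal or a non-nullable non-terminal.
Nullable = { 'E' }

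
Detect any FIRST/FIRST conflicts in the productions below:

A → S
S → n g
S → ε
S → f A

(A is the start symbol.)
No FIRST/FIRST conflicts.

A FIRST/FIRST conflict occurs when two productions N → α and N → β for the same non-terminal have FIRST(α) ∩ FIRST(β) ≠ ∅ (with ε ∈ FIRST of a nullable right-hand side, so two nullable alternatives also conflict).

Productions for S:
  S → n g: FIRST = { 'n' }
  S → ε: FIRST = { ε }
  S → f A: FIRST = { 'f' }
A has only one production, so no FIRST/FIRST conflict is possible there.

All alternatives of each non-terminal have pairwise disjoint FIRST sets.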